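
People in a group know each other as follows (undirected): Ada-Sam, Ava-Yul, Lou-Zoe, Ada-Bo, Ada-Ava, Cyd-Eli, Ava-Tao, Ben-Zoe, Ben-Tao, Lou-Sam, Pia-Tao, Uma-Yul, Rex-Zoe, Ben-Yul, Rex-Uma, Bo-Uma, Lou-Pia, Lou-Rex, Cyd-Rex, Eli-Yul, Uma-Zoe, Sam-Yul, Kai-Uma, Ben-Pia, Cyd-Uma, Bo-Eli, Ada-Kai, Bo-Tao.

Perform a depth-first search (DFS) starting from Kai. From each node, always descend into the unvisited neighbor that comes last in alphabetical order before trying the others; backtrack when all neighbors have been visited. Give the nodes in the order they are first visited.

Kai Uma Zoe Rex Lou Sam Yul Eli Cyd Bo Tao Pia Ben Ava Ada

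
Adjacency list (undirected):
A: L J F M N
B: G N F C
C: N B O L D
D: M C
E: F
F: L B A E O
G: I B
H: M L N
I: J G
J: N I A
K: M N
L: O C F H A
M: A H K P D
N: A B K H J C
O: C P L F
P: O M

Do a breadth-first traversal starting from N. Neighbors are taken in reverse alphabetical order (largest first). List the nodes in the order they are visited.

N -> K -> J -> H -> C -> B -> A -> M -> I -> L -> O -> D -> G -> F -> P -> E

Visit N; enqueue K, J, H, C, B, A → queue [K, J, H, C, B, A]
Visit K; enqueue M → queue [J, H, C, B, A, M]
Visit J; enqueue I → queue [H, C, B, A, M, I]
Visit H; enqueue L → queue [C, B, A, M, I, L]
Visit C; enqueue O, D → queue [B, A, M, I, L, O, D]
Visit B; enqueue G, F → queue [A, M, I, L, O, D, G, F]
Visit A → queue [M, I, L, O, D, G, F]
Visit M; enqueue P → queue [I, L, O, D, G, F, P]
Visit I → queue [L, O, D, G, F, P]
Visit L → queue [O, D, G, F, P]
Visit O → queue [D, G, F, P]
Visit D → queue [G, F, P]
Visit G → queue [F, P]
Visit F; enqueue E → queue [P, E]
Visit P → queue [E]
Visit E → queue []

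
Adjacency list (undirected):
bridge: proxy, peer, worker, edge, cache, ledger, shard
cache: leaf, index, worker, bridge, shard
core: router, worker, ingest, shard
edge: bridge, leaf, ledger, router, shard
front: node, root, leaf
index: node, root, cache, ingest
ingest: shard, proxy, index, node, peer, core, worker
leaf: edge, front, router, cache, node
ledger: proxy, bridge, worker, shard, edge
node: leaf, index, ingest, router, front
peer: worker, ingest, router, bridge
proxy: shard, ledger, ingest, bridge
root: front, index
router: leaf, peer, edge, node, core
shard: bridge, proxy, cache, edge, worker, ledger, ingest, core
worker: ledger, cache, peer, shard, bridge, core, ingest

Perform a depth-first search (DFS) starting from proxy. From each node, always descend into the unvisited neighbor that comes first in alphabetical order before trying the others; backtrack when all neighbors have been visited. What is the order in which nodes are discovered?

proxy bridge cache index ingest core router edge leaf front node root ledger shard worker peer

Visit proxy
proxy → bridge
bridge → cache
cache → index
index → ingest
ingest → core
core → router
router → edge
edge → leaf
leaf → front
front → node
front → root
edge → ledger
ledger → shard
shard → worker
worker → peer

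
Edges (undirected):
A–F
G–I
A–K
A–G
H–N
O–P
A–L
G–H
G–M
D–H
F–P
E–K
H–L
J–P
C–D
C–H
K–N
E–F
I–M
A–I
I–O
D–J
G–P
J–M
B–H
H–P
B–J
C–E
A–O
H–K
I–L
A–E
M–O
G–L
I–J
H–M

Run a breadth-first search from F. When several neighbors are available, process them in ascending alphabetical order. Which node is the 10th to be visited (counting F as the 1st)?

Visit F; enqueue A, E, P → queue [A, E, P]
Visit A; enqueue G, I, K, L, O → queue [E, P, G, I, K, L, O]
Visit E; enqueue C → queue [P, G, I, K, L, O, C]
Visit P; enqueue H, J → queue [G, I, K, L, O, C, H, J]
Visit G; enqueue M → queue [I, K, L, O, C, H, J, M]
Visit I → queue [K, L, O, C, H, J, M]
Visit K; enqueue N → queue [L, O, C, H, J, M, N]
Visit L → queue [O, C, H, J, M, N]
Visit O → queue [C, H, J, M, N]
Visit C; enqueue D → queue [H, J, M, N, D]
Visit H; enqueue B → queue [J, M, N, D, B]
Visit J → queue [M, N, D, B]
Visit M → queue [N, D, B]
Visit N → queue [D, B]
Visit D → queue [B]
Visit B → queue []

Visit order: F, A, E, P, G, I, K, L, O, C, H, J, M, N, D, B

C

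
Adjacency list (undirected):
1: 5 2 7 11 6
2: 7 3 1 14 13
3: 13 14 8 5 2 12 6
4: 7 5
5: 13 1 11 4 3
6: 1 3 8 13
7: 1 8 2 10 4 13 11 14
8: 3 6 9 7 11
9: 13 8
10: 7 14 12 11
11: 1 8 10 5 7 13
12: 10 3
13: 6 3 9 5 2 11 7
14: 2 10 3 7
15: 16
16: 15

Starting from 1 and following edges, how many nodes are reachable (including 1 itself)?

BFS from 1 visits: 1, 2, 5, 6, 7, 11, 3, 13, 14, 4, 8, 10, 12, 9
Reachable nodes: 14 of 16 total.

14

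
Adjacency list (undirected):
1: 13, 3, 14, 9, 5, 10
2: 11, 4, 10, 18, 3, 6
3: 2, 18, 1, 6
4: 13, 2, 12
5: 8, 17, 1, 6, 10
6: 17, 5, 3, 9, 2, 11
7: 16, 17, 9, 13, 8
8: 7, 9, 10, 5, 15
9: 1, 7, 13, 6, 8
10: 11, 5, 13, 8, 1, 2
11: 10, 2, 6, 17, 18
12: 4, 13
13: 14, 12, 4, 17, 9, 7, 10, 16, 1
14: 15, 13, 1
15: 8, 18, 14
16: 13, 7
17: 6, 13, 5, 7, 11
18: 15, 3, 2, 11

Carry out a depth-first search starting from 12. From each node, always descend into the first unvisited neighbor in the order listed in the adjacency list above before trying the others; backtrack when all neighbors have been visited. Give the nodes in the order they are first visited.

12, 4, 13, 14, 15, 8, 7, 16, 17, 6, 5, 1, 3, 2, 11, 10, 18, 9

Visit 12
12 → 4
4 → 13
13 → 14
14 → 15
15 → 8
8 → 7
7 → 16
7 → 17
17 → 6
6 → 5
5 → 1
1 → 3
3 → 2
2 → 11
11 → 10
11 → 18
1 → 9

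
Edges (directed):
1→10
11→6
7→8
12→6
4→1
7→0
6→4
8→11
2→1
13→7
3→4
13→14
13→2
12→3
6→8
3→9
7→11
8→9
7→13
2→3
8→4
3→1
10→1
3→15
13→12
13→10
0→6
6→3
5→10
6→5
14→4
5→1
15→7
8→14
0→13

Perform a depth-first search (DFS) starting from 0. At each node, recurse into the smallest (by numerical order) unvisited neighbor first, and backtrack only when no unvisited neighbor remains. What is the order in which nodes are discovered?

0 -> 6 -> 3 -> 1 -> 10 -> 4 -> 9 -> 15 -> 7 -> 8 -> 11 -> 14 -> 13 -> 2 -> 12 -> 5

Visit 0
0 → 6
6 → 3
3 → 1
1 → 10
3 → 4
3 → 9
3 → 15
15 → 7
7 → 8
8 → 11
8 → 14
7 → 13
13 → 2
13 → 12
6 → 5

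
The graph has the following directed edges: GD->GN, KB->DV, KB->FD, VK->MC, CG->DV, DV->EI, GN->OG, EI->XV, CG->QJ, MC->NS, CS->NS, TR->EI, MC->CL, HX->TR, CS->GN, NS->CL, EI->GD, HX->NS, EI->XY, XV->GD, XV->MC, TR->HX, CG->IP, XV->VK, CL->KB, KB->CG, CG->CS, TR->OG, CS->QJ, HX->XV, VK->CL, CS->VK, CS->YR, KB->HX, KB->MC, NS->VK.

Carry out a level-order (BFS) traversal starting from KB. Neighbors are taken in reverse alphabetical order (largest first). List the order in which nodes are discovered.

KB → MC → HX → FD → DV → CG → NS → CL → XV → TR → EI → QJ → IP → CS → VK → GD → OG → XY → YR → GN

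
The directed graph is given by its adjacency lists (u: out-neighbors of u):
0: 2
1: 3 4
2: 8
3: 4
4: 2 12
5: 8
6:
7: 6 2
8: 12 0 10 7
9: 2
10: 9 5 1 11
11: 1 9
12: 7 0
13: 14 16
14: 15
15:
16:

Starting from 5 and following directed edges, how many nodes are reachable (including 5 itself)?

13

BFS from 5 visits: 5, 8, 12, 0, 10, 7, 2, 9, 1, 11, 6, 3, 4
Reachable nodes: 13 of 17 total.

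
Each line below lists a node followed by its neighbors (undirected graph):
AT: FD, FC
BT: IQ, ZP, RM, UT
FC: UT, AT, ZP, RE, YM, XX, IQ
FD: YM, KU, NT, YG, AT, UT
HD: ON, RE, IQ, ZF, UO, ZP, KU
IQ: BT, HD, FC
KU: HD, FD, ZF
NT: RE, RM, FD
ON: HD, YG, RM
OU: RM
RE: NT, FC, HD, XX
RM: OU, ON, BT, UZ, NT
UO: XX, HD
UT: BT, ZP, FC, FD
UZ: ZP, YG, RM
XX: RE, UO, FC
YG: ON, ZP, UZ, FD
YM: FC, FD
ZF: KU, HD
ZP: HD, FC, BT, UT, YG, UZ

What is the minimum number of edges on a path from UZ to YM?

3

Level 0: UZ
Level 1: RM, YG, ZP
Level 2: BT, FC, FD, HD, NT, ON, OU, UT
Level 3: AT, IQ, KU, RE, UO, XX, YM, ZF
YM first appears at level 3.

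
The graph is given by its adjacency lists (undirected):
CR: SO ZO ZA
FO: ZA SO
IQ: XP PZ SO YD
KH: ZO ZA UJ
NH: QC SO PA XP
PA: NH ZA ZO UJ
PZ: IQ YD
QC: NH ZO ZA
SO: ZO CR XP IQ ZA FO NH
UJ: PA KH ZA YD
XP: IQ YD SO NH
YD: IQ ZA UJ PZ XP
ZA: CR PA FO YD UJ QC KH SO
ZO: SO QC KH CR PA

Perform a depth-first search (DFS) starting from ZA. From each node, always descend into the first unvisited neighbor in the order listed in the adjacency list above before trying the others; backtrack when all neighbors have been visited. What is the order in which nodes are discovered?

ZA, CR, SO, ZO, QC, NH, PA, UJ, KH, YD, IQ, XP, PZ, FO

Visit ZA
ZA → CR
CR → SO
SO → ZO
ZO → QC
QC → NH
NH → PA
PA → UJ
UJ → KH
UJ → YD
YD → IQ
IQ → XP
IQ → PZ
SO → FO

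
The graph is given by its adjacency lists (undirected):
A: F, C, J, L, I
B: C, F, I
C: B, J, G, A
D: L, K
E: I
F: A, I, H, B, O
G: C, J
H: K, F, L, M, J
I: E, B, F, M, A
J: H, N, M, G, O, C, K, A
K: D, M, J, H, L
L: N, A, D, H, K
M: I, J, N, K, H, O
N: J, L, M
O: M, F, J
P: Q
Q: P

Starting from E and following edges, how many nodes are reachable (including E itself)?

15

BFS from E visits: E, I, B, F, M, A, C, H, O, J, N, K, L, G, D
Reachable nodes: 15 of 17 total.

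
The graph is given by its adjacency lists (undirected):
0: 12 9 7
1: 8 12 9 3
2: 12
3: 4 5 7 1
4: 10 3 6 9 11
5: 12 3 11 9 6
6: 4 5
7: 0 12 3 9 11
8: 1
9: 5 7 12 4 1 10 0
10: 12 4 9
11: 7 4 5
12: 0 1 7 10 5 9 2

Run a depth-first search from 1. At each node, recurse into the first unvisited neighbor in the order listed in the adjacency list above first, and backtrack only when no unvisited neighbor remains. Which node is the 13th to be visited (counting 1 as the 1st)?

Visit 1
1 → 8
1 → 12
12 → 0
0 → 9
9 → 5
5 → 3
3 → 4
4 → 10
4 → 6
4 → 11
11 → 7
12 → 2

Visit order: 1, 8, 12, 0, 9, 5, 3, 4, 10, 6, 11, 7, 2

2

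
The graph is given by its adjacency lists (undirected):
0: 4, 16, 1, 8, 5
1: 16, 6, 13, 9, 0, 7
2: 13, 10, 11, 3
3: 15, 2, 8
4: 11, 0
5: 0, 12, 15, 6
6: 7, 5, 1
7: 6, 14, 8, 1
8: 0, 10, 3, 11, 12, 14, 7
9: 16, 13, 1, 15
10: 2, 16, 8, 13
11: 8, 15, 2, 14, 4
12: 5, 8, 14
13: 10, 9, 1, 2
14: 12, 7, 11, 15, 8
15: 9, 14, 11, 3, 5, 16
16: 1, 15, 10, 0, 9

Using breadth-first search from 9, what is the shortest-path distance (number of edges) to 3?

2

Level 0: 9
Level 1: 1, 13, 15, 16
Level 2: 0, 2, 3, 5, 6, 7, 10, 11, 14
Level 3: 4, 8, 12
3 first appears at level 2.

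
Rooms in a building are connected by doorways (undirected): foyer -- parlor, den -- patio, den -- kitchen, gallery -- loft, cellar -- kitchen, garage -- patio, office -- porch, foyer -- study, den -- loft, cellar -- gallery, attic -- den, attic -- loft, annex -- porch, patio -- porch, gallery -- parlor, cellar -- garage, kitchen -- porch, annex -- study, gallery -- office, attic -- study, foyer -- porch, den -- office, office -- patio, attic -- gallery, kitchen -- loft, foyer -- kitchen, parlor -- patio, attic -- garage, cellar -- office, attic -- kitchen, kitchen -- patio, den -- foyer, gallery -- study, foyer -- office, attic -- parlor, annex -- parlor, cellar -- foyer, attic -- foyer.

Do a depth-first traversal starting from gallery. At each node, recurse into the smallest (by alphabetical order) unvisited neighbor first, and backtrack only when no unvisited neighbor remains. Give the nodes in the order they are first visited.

gallery, attic, den, foyer, cellar, garage, patio, kitchen, loft, porch, annex, parlor, study, office

Visit gallery
gallery → attic
attic → den
den → foyer
foyer → cellar
cellar → garage
garage → patio
patio → kitchen
kitchen → loft
kitchen → porch
porch → annex
annex → parlor
annex → study
porch → office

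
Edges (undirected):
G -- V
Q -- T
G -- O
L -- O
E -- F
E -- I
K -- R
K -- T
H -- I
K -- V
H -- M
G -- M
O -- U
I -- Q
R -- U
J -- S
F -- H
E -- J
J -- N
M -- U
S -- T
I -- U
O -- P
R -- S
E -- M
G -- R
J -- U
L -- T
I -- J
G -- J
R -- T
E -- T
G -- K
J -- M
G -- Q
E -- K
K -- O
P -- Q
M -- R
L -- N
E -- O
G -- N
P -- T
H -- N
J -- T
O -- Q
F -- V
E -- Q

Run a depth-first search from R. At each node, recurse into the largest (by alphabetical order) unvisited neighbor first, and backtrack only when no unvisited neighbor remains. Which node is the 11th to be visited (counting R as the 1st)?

Visit R
R → U
U → O
O → Q
Q → T
T → S
S → J
J → N
N → L
N → H
H → M
M → G
G → V
V → K
K → E
E → I
E → F
T → P

Visit order: R, U, O, Q, T, S, J, N, L, H, M, G, V, K, E, I, F, P

M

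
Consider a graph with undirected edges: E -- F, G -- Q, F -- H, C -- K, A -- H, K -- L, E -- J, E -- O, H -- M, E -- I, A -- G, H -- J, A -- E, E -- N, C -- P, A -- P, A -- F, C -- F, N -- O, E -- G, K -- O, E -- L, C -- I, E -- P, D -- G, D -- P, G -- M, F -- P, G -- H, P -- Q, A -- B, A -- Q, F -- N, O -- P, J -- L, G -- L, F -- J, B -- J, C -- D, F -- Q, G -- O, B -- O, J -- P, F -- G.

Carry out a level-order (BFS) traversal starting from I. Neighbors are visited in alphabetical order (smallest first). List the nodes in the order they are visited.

I → C → E → D → F → K → P → A → G → J → L → N → O → H → Q → B → M

Visit I; enqueue C, E → queue [C, E]
Visit C; enqueue D, F, K, P → queue [E, D, F, K, P]
Visit E; enqueue A, G, J, L, N, O → queue [D, F, K, P, A, G, J, L, N, O]
Visit D → queue [F, K, P, A, G, J, L, N, O]
Visit F; enqueue H, Q → queue [K, P, A, G, J, L, N, O, H, Q]
Visit K → queue [P, A, G, J, L, N, O, H, Q]
Visit P → queue [A, G, J, L, N, O, H, Q]
Visit A; enqueue B → queue [G, J, L, N, O, H, Q, B]
Visit G; enqueue M → queue [J, L, N, O, H, Q, B, M]
Visit J → queue [L, N, O, H, Q, B, M]
Visit L → queue [N, O, H, Q, B, M]
Visit N → queue [O, H, Q, B, M]
Visit O → queue [H, Q, B, M]
Visit H → queue [Q, B, M]
Visit Q → queue [B, M]
Visit B → queue [M]
Visit M → queue []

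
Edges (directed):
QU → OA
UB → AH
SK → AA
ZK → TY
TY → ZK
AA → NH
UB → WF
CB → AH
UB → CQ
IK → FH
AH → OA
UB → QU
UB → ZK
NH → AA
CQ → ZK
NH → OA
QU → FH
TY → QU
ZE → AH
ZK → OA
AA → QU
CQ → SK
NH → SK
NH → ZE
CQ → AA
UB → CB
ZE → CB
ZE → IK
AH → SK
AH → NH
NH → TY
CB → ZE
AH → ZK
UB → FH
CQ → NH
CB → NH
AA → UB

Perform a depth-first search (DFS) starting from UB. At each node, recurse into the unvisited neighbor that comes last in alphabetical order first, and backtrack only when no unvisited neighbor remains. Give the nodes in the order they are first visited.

UB ZK TY QU OA FH WF CQ SK AA NH ZE IK CB AH

Visit UB
UB → ZK
ZK → TY
TY → QU
QU → OA
QU → FH
UB → WF
UB → CQ
CQ → SK
SK → AA
AA → NH
NH → ZE
ZE → IK
ZE → CB
CB → AH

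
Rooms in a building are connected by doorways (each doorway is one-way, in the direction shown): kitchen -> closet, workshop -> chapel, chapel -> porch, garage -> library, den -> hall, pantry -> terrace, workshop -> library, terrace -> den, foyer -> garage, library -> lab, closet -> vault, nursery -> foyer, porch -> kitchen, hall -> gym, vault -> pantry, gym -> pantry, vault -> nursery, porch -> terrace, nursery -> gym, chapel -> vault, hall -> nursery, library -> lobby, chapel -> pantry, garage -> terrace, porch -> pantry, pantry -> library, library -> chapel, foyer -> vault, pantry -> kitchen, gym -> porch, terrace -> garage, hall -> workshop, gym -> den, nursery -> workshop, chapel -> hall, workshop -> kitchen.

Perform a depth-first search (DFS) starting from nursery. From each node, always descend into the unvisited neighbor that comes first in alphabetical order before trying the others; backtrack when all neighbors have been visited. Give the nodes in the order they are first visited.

Visit nursery
nursery → foyer
foyer → garage
garage → library
library → chapel
chapel → hall
hall → gym
gym → den
gym → pantry
pantry → kitchen
kitchen → closet
closet → vault
pantry → terrace
gym → porch
hall → workshop
library → lab
library → lobby

nursery → foyer → garage → library → chapel → hall → gym → den → pantry → kitchen → closet → vault → terrace → porch → workshop → lab → lobby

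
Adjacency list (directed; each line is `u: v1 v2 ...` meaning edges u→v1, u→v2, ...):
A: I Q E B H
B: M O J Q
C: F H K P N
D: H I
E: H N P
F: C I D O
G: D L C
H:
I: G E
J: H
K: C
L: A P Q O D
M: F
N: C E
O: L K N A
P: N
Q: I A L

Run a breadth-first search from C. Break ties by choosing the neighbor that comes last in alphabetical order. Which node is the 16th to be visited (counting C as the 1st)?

Visit C; enqueue P, N, K, H, F → queue [P, N, K, H, F]
Visit P → queue [N, K, H, F]
Visit N; enqueue E → queue [K, H, F, E]
Visit K → queue [H, F, E]
Visit H → queue [F, E]
Visit F; enqueue O, I, D → queue [E, O, I, D]
Visit E → queue [O, I, D]
Visit O; enqueue L, A → queue [I, D, L, A]
Visit I; enqueue G → queue [D, L, A, G]
Visit D → queue [L, A, G]
Visit L; enqueue Q → queue [A, G, Q]
Visit A; enqueue B → queue [G, Q, B]
Visit G → queue [Q, B]
Visit Q → queue [B]
Visit B; enqueue M, J → queue [M, J]
Visit M → queue [J]
Visit J → queue []

Visit order: C, P, N, K, H, F, E, O, I, D, L, A, G, Q, B, M, J

M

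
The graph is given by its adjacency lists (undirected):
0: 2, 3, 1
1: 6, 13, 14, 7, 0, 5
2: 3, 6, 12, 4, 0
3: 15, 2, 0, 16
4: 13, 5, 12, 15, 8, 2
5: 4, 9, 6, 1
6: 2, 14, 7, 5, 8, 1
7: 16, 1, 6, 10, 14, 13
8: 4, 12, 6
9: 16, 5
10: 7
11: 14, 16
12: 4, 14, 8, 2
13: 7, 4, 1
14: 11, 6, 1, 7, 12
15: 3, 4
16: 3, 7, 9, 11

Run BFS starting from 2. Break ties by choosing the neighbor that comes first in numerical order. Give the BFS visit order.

2, 0, 3, 4, 6, 12, 1, 15, 16, 5, 8, 13, 7, 14, 9, 11, 10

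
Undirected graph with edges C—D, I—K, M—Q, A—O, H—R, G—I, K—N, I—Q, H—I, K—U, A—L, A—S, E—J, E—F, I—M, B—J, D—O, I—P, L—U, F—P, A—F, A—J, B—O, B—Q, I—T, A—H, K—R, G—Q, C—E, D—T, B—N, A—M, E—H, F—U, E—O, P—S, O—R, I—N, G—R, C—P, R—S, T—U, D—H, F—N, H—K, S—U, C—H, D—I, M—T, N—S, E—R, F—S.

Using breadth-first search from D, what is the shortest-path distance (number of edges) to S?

3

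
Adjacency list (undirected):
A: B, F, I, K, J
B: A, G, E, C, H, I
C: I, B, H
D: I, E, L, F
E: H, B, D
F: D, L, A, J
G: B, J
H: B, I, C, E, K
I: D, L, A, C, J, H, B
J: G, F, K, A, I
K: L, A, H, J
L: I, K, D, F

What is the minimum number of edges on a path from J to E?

3

Level 0: J
Level 1: A, F, G, I, K
Level 2: B, C, D, H, L
Level 3: E
E first appears at level 3.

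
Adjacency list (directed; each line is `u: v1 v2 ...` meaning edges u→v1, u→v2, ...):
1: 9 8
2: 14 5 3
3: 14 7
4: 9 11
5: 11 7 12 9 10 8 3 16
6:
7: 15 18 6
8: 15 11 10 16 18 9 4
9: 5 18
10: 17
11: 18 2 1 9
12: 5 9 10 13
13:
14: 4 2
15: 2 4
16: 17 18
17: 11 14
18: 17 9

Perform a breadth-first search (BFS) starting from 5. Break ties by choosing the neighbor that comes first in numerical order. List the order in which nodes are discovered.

Visit 5; enqueue 3, 7, 8, 9, 10, 11, 12, 16 → queue [3, 7, 8, 9, 10, 11, 12, 16]
Visit 3; enqueue 14 → queue [7, 8, 9, 10, 11, 12, 16, 14]
Visit 7; enqueue 6, 15, 18 → queue [8, 9, 10, 11, 12, 16, 14, 6, 15, 18]
Visit 8; enqueue 4 → queue [9, 10, 11, 12, 16, 14, 6, 15, 18, 4]
Visit 9 → queue [10, 11, 12, 16, 14, 6, 15, 18, 4]
Visit 10; enqueue 17 → queue [11, 12, 16, 14, 6, 15, 18, 4, 17]
Visit 11; enqueue 1, 2 → queue [12, 16, 14, 6, 15, 18, 4, 17, 1, 2]
Visit 12; enqueue 13 → queue [16, 14, 6, 15, 18, 4, 17, 1, 2, 13]
Visit 16 → queue [14, 6, 15, 18, 4, 17, 1, 2, 13]
Visit 14 → queue [6, 15, 18, 4, 17, 1, 2, 13]
Visit 6 → queue [15, 18, 4, 17, 1, 2, 13]
Visit 15 → queue [18, 4, 17, 1, 2, 13]
Visit 18 → queue [4, 17, 1, 2, 13]
Visit 4 → queue [17, 1, 2, 13]
Visit 17 → queue [1, 2, 13]
Visit 1 → queue [2, 13]
Visit 2 → queue [13]
Visit 13 → queue []

5, 3, 7, 8, 9, 10, 11, 12, 16, 14, 6, 15, 18, 4, 17, 1, 2, 13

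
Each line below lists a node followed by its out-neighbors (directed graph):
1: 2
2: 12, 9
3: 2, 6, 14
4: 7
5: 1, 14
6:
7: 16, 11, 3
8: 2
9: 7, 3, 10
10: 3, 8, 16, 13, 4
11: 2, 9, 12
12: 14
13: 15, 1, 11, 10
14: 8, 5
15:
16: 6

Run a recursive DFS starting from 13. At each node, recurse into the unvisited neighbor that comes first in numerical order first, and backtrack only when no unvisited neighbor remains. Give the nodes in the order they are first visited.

Visit 13
13 → 1
1 → 2
2 → 9
9 → 3
3 → 6
3 → 14
14 → 5
14 → 8
9 → 7
7 → 11
11 → 12
7 → 16
9 → 10
10 → 4
13 → 15

13, 1, 2, 9, 3, 6, 14, 5, 8, 7, 11, 12, 16, 10, 4, 15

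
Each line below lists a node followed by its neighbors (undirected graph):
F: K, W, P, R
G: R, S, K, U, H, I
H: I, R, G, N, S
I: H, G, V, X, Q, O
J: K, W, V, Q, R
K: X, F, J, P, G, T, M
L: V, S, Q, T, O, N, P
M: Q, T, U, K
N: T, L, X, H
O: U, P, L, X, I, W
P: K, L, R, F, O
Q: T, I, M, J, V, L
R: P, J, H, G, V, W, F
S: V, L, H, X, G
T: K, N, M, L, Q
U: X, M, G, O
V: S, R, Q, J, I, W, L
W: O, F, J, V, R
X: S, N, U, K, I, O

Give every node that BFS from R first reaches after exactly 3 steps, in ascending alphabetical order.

Level 0: R
Level 1: F, G, H, J, P, V, W
Level 2: I, K, L, N, O, Q, S, U
Level 3: M, T, X

M, T, X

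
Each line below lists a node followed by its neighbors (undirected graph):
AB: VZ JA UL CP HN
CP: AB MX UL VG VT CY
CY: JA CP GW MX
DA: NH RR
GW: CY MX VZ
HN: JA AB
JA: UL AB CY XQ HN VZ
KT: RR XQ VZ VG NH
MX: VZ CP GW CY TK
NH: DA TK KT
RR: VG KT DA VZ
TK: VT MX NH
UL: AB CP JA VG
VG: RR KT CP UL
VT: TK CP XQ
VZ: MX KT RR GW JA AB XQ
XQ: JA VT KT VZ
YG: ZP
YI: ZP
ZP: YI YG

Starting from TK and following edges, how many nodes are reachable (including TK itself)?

BFS from TK visits: TK, VT, MX, NH, CP, XQ, VZ, GW, CY, DA, KT, AB, UL, VG, JA, RR, HN
Reachable nodes: 17 of 20 total.

17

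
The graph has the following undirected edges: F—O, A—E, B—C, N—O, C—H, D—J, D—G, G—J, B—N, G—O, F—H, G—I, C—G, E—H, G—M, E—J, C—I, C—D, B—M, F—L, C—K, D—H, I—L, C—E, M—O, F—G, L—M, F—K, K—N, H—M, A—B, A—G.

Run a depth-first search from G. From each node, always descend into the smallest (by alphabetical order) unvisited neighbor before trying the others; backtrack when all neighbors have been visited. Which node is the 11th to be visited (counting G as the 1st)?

N

Visit G
G → A
A → B
B → C
C → D
D → H
H → E
E → J
H → F
F → K
K → N
N → O
O → M
M → L
L → I

Visit order: G, A, B, C, D, H, E, J, F, K, N, O, M, L, I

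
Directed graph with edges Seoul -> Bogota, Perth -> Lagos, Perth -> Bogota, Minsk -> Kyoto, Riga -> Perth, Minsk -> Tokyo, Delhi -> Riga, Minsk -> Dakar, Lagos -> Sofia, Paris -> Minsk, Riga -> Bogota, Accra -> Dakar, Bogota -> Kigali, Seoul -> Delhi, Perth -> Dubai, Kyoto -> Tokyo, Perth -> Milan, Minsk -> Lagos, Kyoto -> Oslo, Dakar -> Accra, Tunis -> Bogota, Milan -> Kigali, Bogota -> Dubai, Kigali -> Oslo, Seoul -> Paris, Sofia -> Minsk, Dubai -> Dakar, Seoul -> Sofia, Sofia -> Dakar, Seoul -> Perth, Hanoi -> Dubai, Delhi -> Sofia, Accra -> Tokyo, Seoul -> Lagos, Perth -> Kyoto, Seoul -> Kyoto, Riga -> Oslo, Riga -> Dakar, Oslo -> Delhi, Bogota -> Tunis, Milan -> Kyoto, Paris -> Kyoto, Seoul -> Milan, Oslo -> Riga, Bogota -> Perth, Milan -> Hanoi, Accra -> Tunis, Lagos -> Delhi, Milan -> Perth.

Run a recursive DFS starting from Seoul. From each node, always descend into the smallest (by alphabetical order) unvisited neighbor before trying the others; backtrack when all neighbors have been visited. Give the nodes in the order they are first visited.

Seoul, Bogota, Dubai, Dakar, Accra, Tokyo, Tunis, Kigali, Oslo, Delhi, Riga, Perth, Kyoto, Lagos, Sofia, Minsk, Milan, Hanoi, Paris

Visit Seoul
Seoul → Bogota
Bogota → Dubai
Dubai → Dakar
Dakar → Accra
Accra → Tokyo
Accra → Tunis
Bogota → Kigali
Kigali → Oslo
Oslo → Delhi
Delhi → Riga
Riga → Perth
Perth → Kyoto
Perth → Lagos
Lagos → Sofia
Sofia → Minsk
Perth → Milan
Milan → Hanoi
Seoul → Paris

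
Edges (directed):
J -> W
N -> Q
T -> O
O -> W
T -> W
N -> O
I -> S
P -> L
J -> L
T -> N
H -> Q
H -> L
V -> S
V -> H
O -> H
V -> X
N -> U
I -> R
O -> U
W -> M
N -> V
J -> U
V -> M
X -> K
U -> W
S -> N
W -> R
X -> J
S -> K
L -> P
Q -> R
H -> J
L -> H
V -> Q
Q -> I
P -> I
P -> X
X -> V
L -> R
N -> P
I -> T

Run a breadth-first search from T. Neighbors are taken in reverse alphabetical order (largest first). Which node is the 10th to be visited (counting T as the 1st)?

Visit T; enqueue W, O, N → queue [W, O, N]
Visit W; enqueue R, M → queue [O, N, R, M]
Visit O; enqueue U, H → queue [N, R, M, U, H]
Visit N; enqueue V, Q, P → queue [R, M, U, H, V, Q, P]
Visit R → queue [M, U, H, V, Q, P]
Visit M → queue [U, H, V, Q, P]
Visit U → queue [H, V, Q, P]
Visit H; enqueue L, J → queue [V, Q, P, L, J]
Visit V; enqueue X, S → queue [Q, P, L, J, X, S]
Visit Q; enqueue I → queue [P, L, J, X, S, I]
Visit P → queue [L, J, X, S, I]
Visit L → queue [J, X, S, I]
Visit J → queue [X, S, I]
Visit X; enqueue K → queue [S, I, K]
Visit S → queue [I, K]
Visit I → queue [K]
Visit K → queue []

Visit order: T, W, O, N, R, M, U, H, V, Q, P, L, J, X, S, I, K

Q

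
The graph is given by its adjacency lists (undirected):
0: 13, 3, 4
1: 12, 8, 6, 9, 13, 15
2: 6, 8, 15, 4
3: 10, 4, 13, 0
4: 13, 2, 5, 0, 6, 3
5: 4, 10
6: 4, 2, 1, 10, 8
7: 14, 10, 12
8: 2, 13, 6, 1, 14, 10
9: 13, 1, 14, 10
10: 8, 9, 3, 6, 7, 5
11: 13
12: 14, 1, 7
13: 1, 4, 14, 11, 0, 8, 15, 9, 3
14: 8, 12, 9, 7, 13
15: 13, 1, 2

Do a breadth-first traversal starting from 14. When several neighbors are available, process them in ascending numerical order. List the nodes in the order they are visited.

Visit 14; enqueue 7, 8, 9, 12, 13 → queue [7, 8, 9, 12, 13]
Visit 7; enqueue 10 → queue [8, 9, 12, 13, 10]
Visit 8; enqueue 1, 2, 6 → queue [9, 12, 13, 10, 1, 2, 6]
Visit 9 → queue [12, 13, 10, 1, 2, 6]
Visit 12 → queue [13, 10, 1, 2, 6]
Visit 13; enqueue 0, 3, 4, 11, 15 → queue [10, 1, 2, 6, 0, 3, 4, 11, 15]
Visit 10; enqueue 5 → queue [1, 2, 6, 0, 3, 4, 11, 15, 5]
Visit 1 → queue [2, 6, 0, 3, 4, 11, 15, 5]
Visit 2 → queue [6, 0, 3, 4, 11, 15, 5]
Visit 6 → queue [0, 3, 4, 11, 15, 5]
Visit 0 → queue [3, 4, 11, 15, 5]
Visit 3 → queue [4, 11, 15, 5]
Visit 4 → queue [11, 15, 5]
Visit 11 → queue [15, 5]
Visit 15 → queue [5]
Visit 5 → queue []

14 → 7 → 8 → 9 → 12 → 13 → 10 → 1 → 2 → 6 → 0 → 3 → 4 → 11 → 15 → 5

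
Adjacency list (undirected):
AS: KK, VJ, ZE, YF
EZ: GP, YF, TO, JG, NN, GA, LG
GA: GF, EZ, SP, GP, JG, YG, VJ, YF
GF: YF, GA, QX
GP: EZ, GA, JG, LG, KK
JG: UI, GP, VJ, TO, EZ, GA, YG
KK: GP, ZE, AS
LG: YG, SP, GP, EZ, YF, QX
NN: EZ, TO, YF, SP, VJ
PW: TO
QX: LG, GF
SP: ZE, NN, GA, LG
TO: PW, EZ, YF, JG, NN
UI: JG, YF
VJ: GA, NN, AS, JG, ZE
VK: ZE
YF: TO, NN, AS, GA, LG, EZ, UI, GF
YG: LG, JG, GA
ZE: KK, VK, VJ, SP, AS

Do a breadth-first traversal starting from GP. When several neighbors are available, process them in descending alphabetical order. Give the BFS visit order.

Visit GP; enqueue LG, KK, JG, GA, EZ → queue [LG, KK, JG, GA, EZ]
Visit LG; enqueue YG, YF, SP, QX → queue [KK, JG, GA, EZ, YG, YF, SP, QX]
Visit KK; enqueue ZE, AS → queue [JG, GA, EZ, YG, YF, SP, QX, ZE, AS]
Visit JG; enqueue VJ, UI, TO → queue [GA, EZ, YG, YF, SP, QX, ZE, AS, VJ, UI, TO]
Visit GA; enqueue GF → queue [EZ, YG, YF, SP, QX, ZE, AS, VJ, UI, TO, GF]
Visit EZ; enqueue NN → queue [YG, YF, SP, QX, ZE, AS, VJ, UI, TO, GF, NN]
Visit YG → queue [YF, SP, QX, ZE, AS, VJ, UI, TO, GF, NN]
Visit YF → queue [SP, QX, ZE, AS, VJ, UI, TO, GF, NN]
Visit SP → queue [QX, ZE, AS, VJ, UI, TO, GF, NN]
Visit QX → queue [ZE, AS, VJ, UI, TO, GF, NN]
Visit ZE; enqueue VK → queue [AS, VJ, UI, TO, GF, NN, VK]
Visit AS → queue [VJ, UI, TO, GF, NN, VK]
Visit VJ → queue [UI, TO, GF, NN, VK]
Visit UI → queue [TO, GF, NN, VK]
Visit TO; enqueue PW → queue [GF, NN, VK, PW]
Visit GF → queue [NN, VK, PW]
Visit NN → queue [VK, PW]
Visit VK → queue [PW]
Visit PW → queue []

GP, LG, KK, JG, GA, EZ, YG, YF, SP, QX, ZE, AS, VJ, UI, TO, GF, NN, VK, PW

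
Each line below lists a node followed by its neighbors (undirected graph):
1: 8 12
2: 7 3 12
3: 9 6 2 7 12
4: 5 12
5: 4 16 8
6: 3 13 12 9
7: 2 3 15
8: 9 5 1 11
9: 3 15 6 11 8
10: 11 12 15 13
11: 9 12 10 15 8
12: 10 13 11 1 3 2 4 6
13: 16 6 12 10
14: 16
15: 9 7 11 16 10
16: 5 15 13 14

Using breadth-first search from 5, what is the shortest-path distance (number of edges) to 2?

Level 0: 5
Level 1: 4, 8, 16
Level 2: 1, 9, 11, 12, 13, 14, 15
Level 3: 2, 3, 6, 7, 10
2 first appears at level 3.

3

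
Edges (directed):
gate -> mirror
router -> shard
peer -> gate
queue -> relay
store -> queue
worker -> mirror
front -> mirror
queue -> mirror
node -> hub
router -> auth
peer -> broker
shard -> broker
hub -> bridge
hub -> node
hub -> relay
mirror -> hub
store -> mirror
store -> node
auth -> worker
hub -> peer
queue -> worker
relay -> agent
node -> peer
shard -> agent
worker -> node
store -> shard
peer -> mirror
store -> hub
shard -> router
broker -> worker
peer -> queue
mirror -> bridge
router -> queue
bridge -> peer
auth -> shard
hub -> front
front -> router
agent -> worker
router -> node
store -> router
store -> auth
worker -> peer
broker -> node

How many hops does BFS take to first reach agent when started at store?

Level 0: store
Level 1: auth, hub, mirror, node, queue, router, shard
Level 2: agent, bridge, broker, front, peer, relay, worker
Level 3: gate
agent first appears at level 2.

2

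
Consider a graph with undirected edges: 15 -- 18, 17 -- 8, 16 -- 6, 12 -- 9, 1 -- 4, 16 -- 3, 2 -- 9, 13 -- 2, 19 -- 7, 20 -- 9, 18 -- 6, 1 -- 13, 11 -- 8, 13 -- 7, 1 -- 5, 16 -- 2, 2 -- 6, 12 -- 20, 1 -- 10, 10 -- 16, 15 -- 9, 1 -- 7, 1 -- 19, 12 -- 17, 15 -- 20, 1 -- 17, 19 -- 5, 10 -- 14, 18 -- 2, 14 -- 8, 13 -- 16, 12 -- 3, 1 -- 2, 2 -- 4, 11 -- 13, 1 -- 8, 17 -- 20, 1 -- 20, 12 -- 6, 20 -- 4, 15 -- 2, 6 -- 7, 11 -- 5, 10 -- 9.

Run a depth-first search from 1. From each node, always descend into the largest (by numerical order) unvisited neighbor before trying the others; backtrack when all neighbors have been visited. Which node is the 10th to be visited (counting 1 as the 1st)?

Visit 1
1 → 20
20 → 17
17 → 12
12 → 9
9 → 15
15 → 18
18 → 6
6 → 16
16 → 13
13 → 11
11 → 8
8 → 14
14 → 10
11 → 5
5 → 19
19 → 7
13 → 2
2 → 4
16 → 3

Visit order: 1, 20, 17, 12, 9, 15, 18, 6, 16, 13, 11, 8, 14, 10, 5, 19, 7, 2, 4, 3

13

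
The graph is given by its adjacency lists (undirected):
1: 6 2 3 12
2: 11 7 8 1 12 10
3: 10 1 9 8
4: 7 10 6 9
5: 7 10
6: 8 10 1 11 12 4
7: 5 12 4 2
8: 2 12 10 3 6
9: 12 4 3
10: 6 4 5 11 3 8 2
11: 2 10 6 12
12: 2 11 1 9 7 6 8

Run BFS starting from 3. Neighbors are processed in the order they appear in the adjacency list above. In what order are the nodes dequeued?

3 10 1 9 8 6 4 5 11 2 12 7

Visit 3; enqueue 10, 1, 9, 8 → queue [10, 1, 9, 8]
Visit 10; enqueue 6, 4, 5, 11, 2 → queue [1, 9, 8, 6, 4, 5, 11, 2]
Visit 1; enqueue 12 → queue [9, 8, 6, 4, 5, 11, 2, 12]
Visit 9 → queue [8, 6, 4, 5, 11, 2, 12]
Visit 8 → queue [6, 4, 5, 11, 2, 12]
Visit 6 → queue [4, 5, 11, 2, 12]
Visit 4; enqueue 7 → queue [5, 11, 2, 12, 7]
Visit 5 → queue [11, 2, 12, 7]
Visit 11 → queue [2, 12, 7]
Visit 2 → queue [12, 7]
Visit 12 → queue [7]
Visit 7 → queue []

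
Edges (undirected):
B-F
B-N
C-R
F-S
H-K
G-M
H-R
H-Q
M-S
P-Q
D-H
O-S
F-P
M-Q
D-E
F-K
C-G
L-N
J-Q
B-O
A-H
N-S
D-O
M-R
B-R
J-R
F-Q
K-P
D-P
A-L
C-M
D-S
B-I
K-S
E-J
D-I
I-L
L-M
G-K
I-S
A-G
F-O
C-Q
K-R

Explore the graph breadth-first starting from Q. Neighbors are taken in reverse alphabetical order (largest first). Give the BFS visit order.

Visit Q; enqueue P, M, J, H, F, C → queue [P, M, J, H, F, C]
Visit P; enqueue K, D → queue [M, J, H, F, C, K, D]
Visit M; enqueue S, R, L, G → queue [J, H, F, C, K, D, S, R, L, G]
Visit J; enqueue E → queue [H, F, C, K, D, S, R, L, G, E]
Visit H; enqueue A → queue [F, C, K, D, S, R, L, G, E, A]
Visit F; enqueue O, B → queue [C, K, D, S, R, L, G, E, A, O, B]
Visit C → queue [K, D, S, R, L, G, E, A, O, B]
Visit K → queue [D, S, R, L, G, E, A, O, B]
Visit D; enqueue I → queue [S, R, L, G, E, A, O, B, I]
Visit S; enqueue N → queue [R, L, G, E, A, O, B, I, N]
Visit R → queue [L, G, E, A, O, B, I, N]
Visit L → queue [G, E, A, O, B, I, N]
Visit G → queue [E, A, O, B, I, N]
Visit E → queue [A, O, B, I, N]
Visit A → queue [O, B, I, N]
Visit O → queue [B, I, N]
Visit B → queue [I, N]
Visit I → queue [N]
Visit N → queue []

Q -> P -> M -> J -> H -> F -> C -> K -> D -> S -> R -> L -> G -> E -> A -> O -> B -> I -> N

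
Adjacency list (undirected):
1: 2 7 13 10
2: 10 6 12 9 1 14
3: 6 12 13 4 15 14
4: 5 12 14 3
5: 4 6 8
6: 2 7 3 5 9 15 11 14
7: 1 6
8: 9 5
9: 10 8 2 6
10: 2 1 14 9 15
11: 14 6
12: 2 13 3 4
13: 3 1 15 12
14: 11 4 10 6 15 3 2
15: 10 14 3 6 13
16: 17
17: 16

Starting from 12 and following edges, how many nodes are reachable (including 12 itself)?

BFS from 12 visits: 12, 13, 4, 3, 2, 15, 1, 14, 5, 6, 10, 9, 7, 11, 8
Reachable nodes: 15 of 17 total.

15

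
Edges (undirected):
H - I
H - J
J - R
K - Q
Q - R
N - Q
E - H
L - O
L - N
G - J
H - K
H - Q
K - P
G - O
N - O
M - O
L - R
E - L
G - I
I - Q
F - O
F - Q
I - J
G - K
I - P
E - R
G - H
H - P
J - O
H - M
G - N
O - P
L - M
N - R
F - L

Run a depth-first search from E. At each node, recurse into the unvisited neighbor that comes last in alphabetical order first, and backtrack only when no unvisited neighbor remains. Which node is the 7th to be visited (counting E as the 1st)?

K

Visit E
E → R
R → Q
Q → N
N → O
O → P
P → K
K → H
H → M
M → L
L → F
H → J
J → I
I → G

Visit order: E, R, Q, N, O, P, K, H, M, L, F, J, I, G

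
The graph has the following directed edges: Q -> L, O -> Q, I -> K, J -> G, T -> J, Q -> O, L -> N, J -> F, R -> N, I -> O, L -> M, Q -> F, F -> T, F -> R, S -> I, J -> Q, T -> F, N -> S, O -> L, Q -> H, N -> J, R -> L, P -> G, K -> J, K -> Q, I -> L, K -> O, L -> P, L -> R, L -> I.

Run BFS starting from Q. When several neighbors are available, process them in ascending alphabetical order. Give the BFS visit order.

Q, F, H, L, O, R, T, I, M, N, P, J, K, S, G

Visit Q; enqueue F, H, L, O → queue [F, H, L, O]
Visit F; enqueue R, T → queue [H, L, O, R, T]
Visit H → queue [L, O, R, T]
Visit L; enqueue I, M, N, P → queue [O, R, T, I, M, N, P]
Visit O → queue [R, T, I, M, N, P]
Visit R → queue [T, I, M, N, P]
Visit T; enqueue J → queue [I, M, N, P, J]
Visit I; enqueue K → queue [M, N, P, J, K]
Visit M → queue [N, P, J, K]
Visit N; enqueue S → queue [P, J, K, S]
Visit P; enqueue G → queue [J, K, S, G]
Visit J → queue [K, S, G]
Visit K → queue [S, G]
Visit S → queue [G]
Visit G → queue []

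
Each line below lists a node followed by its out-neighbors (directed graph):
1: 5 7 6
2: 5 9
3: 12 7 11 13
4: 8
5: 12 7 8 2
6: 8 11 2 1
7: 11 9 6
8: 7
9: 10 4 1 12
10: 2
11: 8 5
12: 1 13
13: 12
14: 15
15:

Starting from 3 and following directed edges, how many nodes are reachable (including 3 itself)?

13

BFS from 3 visits: 3, 12, 7, 11, 13, 1, 9, 6, 8, 5, 10, 4, 2
Reachable nodes: 13 of 15 total.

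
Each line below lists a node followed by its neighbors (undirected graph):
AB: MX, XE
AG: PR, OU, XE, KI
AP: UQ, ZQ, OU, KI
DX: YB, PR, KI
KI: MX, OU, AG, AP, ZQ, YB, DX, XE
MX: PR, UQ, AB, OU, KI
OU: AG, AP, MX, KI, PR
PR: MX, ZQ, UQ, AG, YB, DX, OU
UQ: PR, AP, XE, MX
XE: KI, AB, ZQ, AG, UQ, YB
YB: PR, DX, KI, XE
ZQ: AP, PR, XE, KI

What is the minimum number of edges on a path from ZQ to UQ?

Level 0: ZQ
Level 1: AP, KI, PR, XE
Level 2: AB, AG, DX, MX, OU, UQ, YB
UQ first appears at level 2.

2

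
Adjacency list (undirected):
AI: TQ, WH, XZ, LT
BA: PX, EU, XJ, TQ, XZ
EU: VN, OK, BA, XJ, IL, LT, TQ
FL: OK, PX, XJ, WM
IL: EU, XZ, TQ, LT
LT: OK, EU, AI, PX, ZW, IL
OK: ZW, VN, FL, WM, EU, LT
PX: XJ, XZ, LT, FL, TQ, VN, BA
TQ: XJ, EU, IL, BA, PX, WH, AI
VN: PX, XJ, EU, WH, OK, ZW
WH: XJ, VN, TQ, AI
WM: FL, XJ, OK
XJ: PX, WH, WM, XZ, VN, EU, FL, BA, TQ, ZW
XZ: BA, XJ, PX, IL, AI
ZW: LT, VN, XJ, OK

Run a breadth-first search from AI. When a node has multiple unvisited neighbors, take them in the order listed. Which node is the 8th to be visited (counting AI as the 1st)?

IL

Visit AI; enqueue TQ, WH, XZ, LT → queue [TQ, WH, XZ, LT]
Visit TQ; enqueue XJ, EU, IL, BA, PX → queue [WH, XZ, LT, XJ, EU, IL, BA, PX]
Visit WH; enqueue VN → queue [XZ, LT, XJ, EU, IL, BA, PX, VN]
Visit XZ → queue [LT, XJ, EU, IL, BA, PX, VN]
Visit LT; enqueue OK, ZW → queue [XJ, EU, IL, BA, PX, VN, OK, ZW]
Visit XJ; enqueue WM, FL → queue [EU, IL, BA, PX, VN, OK, ZW, WM, FL]
Visit EU → queue [IL, BA, PX, VN, OK, ZW, WM, FL]
Visit IL → queue [BA, PX, VN, OK, ZW, WM, FL]
Visit BA → queue [PX, VN, OK, ZW, WM, FL]
Visit PX → queue [VN, OK, ZW, WM, FL]
Visit VN → queue [OK, ZW, WM, FL]
Visit OK → queue [ZW, WM, FL]
Visit ZW → queue [WM, FL]
Visit WM → queue [FL]
Visit FL → queue []

Visit order: AI, TQ, WH, XZ, LT, XJ, EU, IL, BA, PX, VN, OK, ZW, WM, FL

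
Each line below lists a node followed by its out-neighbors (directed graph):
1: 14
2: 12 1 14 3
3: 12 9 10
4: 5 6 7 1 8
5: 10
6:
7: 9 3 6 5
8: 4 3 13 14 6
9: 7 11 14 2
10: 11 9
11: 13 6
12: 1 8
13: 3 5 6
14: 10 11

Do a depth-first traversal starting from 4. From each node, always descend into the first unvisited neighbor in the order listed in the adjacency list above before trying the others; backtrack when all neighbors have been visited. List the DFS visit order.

4, 5, 10, 11, 13, 3, 12, 1, 14, 8, 6, 9, 7, 2

Visit 4
4 → 5
5 → 10
10 → 11
11 → 13
13 → 3
3 → 12
12 → 1
1 → 14
12 → 8
8 → 6
3 → 9
9 → 7
9 → 2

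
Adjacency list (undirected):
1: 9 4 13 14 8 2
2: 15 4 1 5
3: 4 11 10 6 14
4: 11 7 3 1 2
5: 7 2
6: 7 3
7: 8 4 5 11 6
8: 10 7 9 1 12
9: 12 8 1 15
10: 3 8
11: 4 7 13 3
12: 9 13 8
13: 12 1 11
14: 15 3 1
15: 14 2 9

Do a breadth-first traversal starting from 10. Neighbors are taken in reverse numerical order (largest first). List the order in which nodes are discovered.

10 -> 8 -> 3 -> 12 -> 9 -> 7 -> 1 -> 14 -> 11 -> 6 -> 4 -> 13 -> 15 -> 5 -> 2

Visit 10; enqueue 8, 3 → queue [8, 3]
Visit 8; enqueue 12, 9, 7, 1 → queue [3, 12, 9, 7, 1]
Visit 3; enqueue 14, 11, 6, 4 → queue [12, 9, 7, 1, 14, 11, 6, 4]
Visit 12; enqueue 13 → queue [9, 7, 1, 14, 11, 6, 4, 13]
Visit 9; enqueue 15 → queue [7, 1, 14, 11, 6, 4, 13, 15]
Visit 7; enqueue 5 → queue [1, 14, 11, 6, 4, 13, 15, 5]
Visit 1; enqueue 2 → queue [14, 11, 6, 4, 13, 15, 5, 2]
Visit 14 → queue [11, 6, 4, 13, 15, 5, 2]
Visit 11 → queue [6, 4, 13, 15, 5, 2]
Visit 6 → queue [4, 13, 15, 5, 2]
Visit 4 → queue [13, 15, 5, 2]
Visit 13 → queue [15, 5, 2]
Visit 15 → queue [5, 2]
Visit 5 → queue [2]
Visit 2 → queue []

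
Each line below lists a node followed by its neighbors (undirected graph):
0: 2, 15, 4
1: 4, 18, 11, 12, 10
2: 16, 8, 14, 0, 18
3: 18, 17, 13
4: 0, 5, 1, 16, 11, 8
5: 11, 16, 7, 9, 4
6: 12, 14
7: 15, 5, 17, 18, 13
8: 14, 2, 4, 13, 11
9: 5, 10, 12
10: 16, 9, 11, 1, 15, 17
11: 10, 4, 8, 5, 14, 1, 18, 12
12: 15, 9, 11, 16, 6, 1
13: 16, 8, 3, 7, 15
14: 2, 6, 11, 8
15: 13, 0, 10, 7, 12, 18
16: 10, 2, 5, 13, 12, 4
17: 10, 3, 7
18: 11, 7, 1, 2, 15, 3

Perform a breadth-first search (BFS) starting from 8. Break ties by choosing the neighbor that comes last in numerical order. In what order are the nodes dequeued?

8, 14, 13, 11, 4, 2, 6, 16, 15, 7, 3, 18, 12, 10, 5, 1, 0, 17, 9

Visit 8; enqueue 14, 13, 11, 4, 2 → queue [14, 13, 11, 4, 2]
Visit 14; enqueue 6 → queue [13, 11, 4, 2, 6]
Visit 13; enqueue 16, 15, 7, 3 → queue [11, 4, 2, 6, 16, 15, 7, 3]
Visit 11; enqueue 18, 12, 10, 5, 1 → queue [4, 2, 6, 16, 15, 7, 3, 18, 12, 10, 5, 1]
Visit 4; enqueue 0 → queue [2, 6, 16, 15, 7, 3, 18, 12, 10, 5, 1, 0]
Visit 2 → queue [6, 16, 15, 7, 3, 18, 12, 10, 5, 1, 0]
Visit 6 → queue [16, 15, 7, 3, 18, 12, 10, 5, 1, 0]
Visit 16 → queue [15, 7, 3, 18, 12, 10, 5, 1, 0]
Visit 15 → queue [7, 3, 18, 12, 10, 5, 1, 0]
Visit 7; enqueue 17 → queue [3, 18, 12, 10, 5, 1, 0, 17]
Visit 3 → queue [18, 12, 10, 5, 1, 0, 17]
Visit 18 → queue [12, 10, 5, 1, 0, 17]
Visit 12; enqueue 9 → queue [10, 5, 1, 0, 17, 9]
Visit 10 → queue [5, 1, 0, 17, 9]
Visit 5 → queue [1, 0, 17, 9]
Visit 1 → queue [0, 17, 9]
Visit 0 → queue [17, 9]
Visit 17 → queue [9]
Visit 9 → queue []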